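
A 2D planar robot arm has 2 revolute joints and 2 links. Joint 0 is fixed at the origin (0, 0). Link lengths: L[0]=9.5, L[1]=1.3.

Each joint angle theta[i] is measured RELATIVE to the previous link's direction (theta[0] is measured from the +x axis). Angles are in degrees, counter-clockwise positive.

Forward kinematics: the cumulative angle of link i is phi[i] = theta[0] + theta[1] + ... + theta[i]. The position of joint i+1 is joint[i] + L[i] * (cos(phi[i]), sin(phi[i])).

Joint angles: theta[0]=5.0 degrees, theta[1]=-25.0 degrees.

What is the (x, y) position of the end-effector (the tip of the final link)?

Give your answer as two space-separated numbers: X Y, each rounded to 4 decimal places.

Answer: 10.6855 0.3834

Derivation:
joint[0] = (0.0000, 0.0000)  (base)
link 0: phi[0] = 5 = 5 deg
  cos(5 deg) = 0.9962, sin(5 deg) = 0.0872
  joint[1] = (0.0000, 0.0000) + 9.5 * (0.9962, 0.0872) = (0.0000 + 9.4638, 0.0000 + 0.8280) = (9.4638, 0.8280)
link 1: phi[1] = 5 + -25 = -20 deg
  cos(-20 deg) = 0.9397, sin(-20 deg) = -0.3420
  joint[2] = (9.4638, 0.8280) + 1.3 * (0.9397, -0.3420) = (9.4638 + 1.2216, 0.8280 + -0.4446) = (10.6855, 0.3834)
End effector: (10.6855, 0.3834)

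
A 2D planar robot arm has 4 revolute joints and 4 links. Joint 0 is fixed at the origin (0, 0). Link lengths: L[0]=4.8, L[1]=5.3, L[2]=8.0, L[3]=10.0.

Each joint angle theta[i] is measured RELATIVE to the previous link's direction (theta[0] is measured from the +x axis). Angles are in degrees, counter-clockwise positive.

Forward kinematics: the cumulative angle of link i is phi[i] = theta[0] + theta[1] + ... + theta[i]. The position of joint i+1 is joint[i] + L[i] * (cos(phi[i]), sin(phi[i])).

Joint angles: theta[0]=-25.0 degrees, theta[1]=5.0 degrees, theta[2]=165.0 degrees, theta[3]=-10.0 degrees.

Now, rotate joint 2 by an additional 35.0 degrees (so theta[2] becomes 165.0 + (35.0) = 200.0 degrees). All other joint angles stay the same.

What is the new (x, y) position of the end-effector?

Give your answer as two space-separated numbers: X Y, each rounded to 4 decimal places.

joint[0] = (0.0000, 0.0000)  (base)
link 0: phi[0] = -25 = -25 deg
  cos(-25 deg) = 0.9063, sin(-25 deg) = -0.4226
  joint[1] = (0.0000, 0.0000) + 4.8 * (0.9063, -0.4226) = (0.0000 + 4.3503, 0.0000 + -2.0286) = (4.3503, -2.0286)
link 1: phi[1] = -25 + 5 = -20 deg
  cos(-20 deg) = 0.9397, sin(-20 deg) = -0.3420
  joint[2] = (4.3503, -2.0286) + 5.3 * (0.9397, -0.3420) = (4.3503 + 4.9804, -2.0286 + -1.8127) = (9.3306, -3.8413)
link 2: phi[2] = -25 + 5 + 200 = 180 deg
  cos(180 deg) = -1.0000, sin(180 deg) = 0.0000
  joint[3] = (9.3306, -3.8413) + 8 * (-1.0000, 0.0000) = (9.3306 + -8.0000, -3.8413 + 0.0000) = (1.3306, -3.8413)
link 3: phi[3] = -25 + 5 + 200 + -10 = 170 deg
  cos(170 deg) = -0.9848, sin(170 deg) = 0.1736
  joint[4] = (1.3306, -3.8413) + 10 * (-0.9848, 0.1736) = (1.3306 + -9.8481, -3.8413 + 1.7365) = (-8.5174, -2.1048)
End effector: (-8.5174, -2.1048)

Answer: -8.5174 -2.1048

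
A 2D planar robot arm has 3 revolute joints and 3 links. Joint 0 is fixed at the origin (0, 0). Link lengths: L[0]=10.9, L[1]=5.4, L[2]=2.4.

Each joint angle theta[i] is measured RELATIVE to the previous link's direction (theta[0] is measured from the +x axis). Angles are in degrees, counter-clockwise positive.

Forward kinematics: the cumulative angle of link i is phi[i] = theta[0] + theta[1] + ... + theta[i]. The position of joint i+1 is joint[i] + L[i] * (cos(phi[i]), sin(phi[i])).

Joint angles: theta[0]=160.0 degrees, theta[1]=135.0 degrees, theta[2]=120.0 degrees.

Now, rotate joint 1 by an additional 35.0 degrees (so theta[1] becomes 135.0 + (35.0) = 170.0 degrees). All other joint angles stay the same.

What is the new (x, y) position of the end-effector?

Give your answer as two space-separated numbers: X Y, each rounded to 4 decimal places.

joint[0] = (0.0000, 0.0000)  (base)
link 0: phi[0] = 160 = 160 deg
  cos(160 deg) = -0.9397, sin(160 deg) = 0.3420
  joint[1] = (0.0000, 0.0000) + 10.9 * (-0.9397, 0.3420) = (0.0000 + -10.2426, 0.0000 + 3.7280) = (-10.2426, 3.7280)
link 1: phi[1] = 160 + 170 = 330 deg
  cos(330 deg) = 0.8660, sin(330 deg) = -0.5000
  joint[2] = (-10.2426, 3.7280) + 5.4 * (0.8660, -0.5000) = (-10.2426 + 4.6765, 3.7280 + -2.7000) = (-5.5661, 1.0280)
link 2: phi[2] = 160 + 170 + 120 = 450 deg
  cos(450 deg) = 0.0000, sin(450 deg) = 1.0000
  joint[3] = (-5.5661, 1.0280) + 2.4 * (0.0000, 1.0000) = (-5.5661 + 0.0000, 1.0280 + 2.4000) = (-5.5661, 3.4280)
End effector: (-5.5661, 3.4280)

Answer: -5.5661 3.4280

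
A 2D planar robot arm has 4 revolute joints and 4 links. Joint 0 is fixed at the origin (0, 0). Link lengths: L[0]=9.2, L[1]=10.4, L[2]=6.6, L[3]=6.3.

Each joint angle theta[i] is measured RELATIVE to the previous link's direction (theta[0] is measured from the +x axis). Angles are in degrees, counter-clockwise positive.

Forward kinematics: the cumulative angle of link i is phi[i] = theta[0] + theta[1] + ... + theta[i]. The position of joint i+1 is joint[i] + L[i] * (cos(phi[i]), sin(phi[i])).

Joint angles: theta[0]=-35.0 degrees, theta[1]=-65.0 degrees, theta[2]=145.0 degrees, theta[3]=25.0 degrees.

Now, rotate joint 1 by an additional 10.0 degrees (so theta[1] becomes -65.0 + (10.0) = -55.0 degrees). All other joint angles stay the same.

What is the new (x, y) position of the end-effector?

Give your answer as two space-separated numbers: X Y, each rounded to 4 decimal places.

joint[0] = (0.0000, 0.0000)  (base)
link 0: phi[0] = -35 = -35 deg
  cos(-35 deg) = 0.8192, sin(-35 deg) = -0.5736
  joint[1] = (0.0000, 0.0000) + 9.2 * (0.8192, -0.5736) = (0.0000 + 7.5362, 0.0000 + -5.2769) = (7.5362, -5.2769)
link 1: phi[1] = -35 + -55 = -90 deg
  cos(-90 deg) = 0.0000, sin(-90 deg) = -1.0000
  joint[2] = (7.5362, -5.2769) + 10.4 * (0.0000, -1.0000) = (7.5362 + 0.0000, -5.2769 + -10.4000) = (7.5362, -15.6769)
link 2: phi[2] = -35 + -55 + 145 = 55 deg
  cos(55 deg) = 0.5736, sin(55 deg) = 0.8192
  joint[3] = (7.5362, -15.6769) + 6.6 * (0.5736, 0.8192) = (7.5362 + 3.7856, -15.6769 + 5.4064) = (11.3218, -10.2705)
link 3: phi[3] = -35 + -55 + 145 + 25 = 80 deg
  cos(80 deg) = 0.1736, sin(80 deg) = 0.9848
  joint[4] = (11.3218, -10.2705) + 6.3 * (0.1736, 0.9848) = (11.3218 + 1.0940, -10.2705 + 6.2043) = (12.4158, -4.0662)
End effector: (12.4158, -4.0662)

Answer: 12.4158 -4.0662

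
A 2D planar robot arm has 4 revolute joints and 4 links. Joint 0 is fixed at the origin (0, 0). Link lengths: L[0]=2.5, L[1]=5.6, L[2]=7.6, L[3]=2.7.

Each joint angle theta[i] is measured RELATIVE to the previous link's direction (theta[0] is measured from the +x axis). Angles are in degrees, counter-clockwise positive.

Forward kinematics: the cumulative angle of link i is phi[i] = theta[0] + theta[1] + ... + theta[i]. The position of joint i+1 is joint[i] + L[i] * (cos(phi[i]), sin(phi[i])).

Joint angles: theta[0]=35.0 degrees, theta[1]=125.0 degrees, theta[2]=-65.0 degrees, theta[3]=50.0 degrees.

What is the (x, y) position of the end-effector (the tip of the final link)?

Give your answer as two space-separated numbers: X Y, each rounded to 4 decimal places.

Answer: -6.0885 12.4690

Derivation:
joint[0] = (0.0000, 0.0000)  (base)
link 0: phi[0] = 35 = 35 deg
  cos(35 deg) = 0.8192, sin(35 deg) = 0.5736
  joint[1] = (0.0000, 0.0000) + 2.5 * (0.8192, 0.5736) = (0.0000 + 2.0479, 0.0000 + 1.4339) = (2.0479, 1.4339)
link 1: phi[1] = 35 + 125 = 160 deg
  cos(160 deg) = -0.9397, sin(160 deg) = 0.3420
  joint[2] = (2.0479, 1.4339) + 5.6 * (-0.9397, 0.3420) = (2.0479 + -5.2623, 1.4339 + 1.9153) = (-3.2144, 3.3493)
link 2: phi[2] = 35 + 125 + -65 = 95 deg
  cos(95 deg) = -0.0872, sin(95 deg) = 0.9962
  joint[3] = (-3.2144, 3.3493) + 7.6 * (-0.0872, 0.9962) = (-3.2144 + -0.6624, 3.3493 + 7.5711) = (-3.8768, 10.9203)
link 3: phi[3] = 35 + 125 + -65 + 50 = 145 deg
  cos(145 deg) = -0.8192, sin(145 deg) = 0.5736
  joint[4] = (-3.8768, 10.9203) + 2.7 * (-0.8192, 0.5736) = (-3.8768 + -2.2117, 10.9203 + 1.5487) = (-6.0885, 12.4690)
End effector: (-6.0885, 12.4690)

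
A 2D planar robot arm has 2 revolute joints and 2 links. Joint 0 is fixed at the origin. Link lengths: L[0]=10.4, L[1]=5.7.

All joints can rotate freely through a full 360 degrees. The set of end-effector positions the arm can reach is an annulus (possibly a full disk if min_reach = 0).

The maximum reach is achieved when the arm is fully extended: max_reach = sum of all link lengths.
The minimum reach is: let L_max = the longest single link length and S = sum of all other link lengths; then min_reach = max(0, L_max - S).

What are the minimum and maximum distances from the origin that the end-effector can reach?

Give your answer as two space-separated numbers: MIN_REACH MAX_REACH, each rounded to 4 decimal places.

Answer: 4.7000 16.1000

Derivation:
Link lengths: [10.4, 5.7]
max_reach = 10.4 + 5.7 = 16.1
L_max = max([10.4, 5.7]) = 10.4
S (sum of others) = 16.1 - 10.4 = 5.7
min_reach = max(0, 10.4 - 5.7) = max(0, 4.7) = 4.7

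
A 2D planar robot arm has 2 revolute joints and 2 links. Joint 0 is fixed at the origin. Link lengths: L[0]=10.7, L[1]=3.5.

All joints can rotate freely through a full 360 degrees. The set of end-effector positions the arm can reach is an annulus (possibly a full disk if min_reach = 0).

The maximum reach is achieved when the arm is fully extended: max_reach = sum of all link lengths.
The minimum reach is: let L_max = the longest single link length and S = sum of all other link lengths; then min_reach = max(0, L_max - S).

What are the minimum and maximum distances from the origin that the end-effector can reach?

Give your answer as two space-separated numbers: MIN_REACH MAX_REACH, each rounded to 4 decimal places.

Answer: 7.2000 14.2000

Derivation:
Link lengths: [10.7, 3.5]
max_reach = 10.7 + 3.5 = 14.2
L_max = max([10.7, 3.5]) = 10.7
S (sum of others) = 14.2 - 10.7 = 3.5
min_reach = max(0, 10.7 - 3.5) = max(0, 7.2) = 7.2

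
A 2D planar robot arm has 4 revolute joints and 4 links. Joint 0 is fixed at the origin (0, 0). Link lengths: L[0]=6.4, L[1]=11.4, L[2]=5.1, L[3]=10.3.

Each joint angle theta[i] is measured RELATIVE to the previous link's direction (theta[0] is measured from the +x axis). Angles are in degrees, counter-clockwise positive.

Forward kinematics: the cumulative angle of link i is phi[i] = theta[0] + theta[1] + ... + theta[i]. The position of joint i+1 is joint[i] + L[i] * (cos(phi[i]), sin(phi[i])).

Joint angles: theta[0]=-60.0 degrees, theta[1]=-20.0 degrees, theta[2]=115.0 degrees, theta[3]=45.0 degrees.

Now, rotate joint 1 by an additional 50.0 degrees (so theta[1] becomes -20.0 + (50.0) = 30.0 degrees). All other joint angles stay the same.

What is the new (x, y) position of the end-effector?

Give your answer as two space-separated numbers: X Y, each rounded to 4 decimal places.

Answer: 6.8965 1.7283

Derivation:
joint[0] = (0.0000, 0.0000)  (base)
link 0: phi[0] = -60 = -60 deg
  cos(-60 deg) = 0.5000, sin(-60 deg) = -0.8660
  joint[1] = (0.0000, 0.0000) + 6.4 * (0.5000, -0.8660) = (0.0000 + 3.2000, 0.0000 + -5.5426) = (3.2000, -5.5426)
link 1: phi[1] = -60 + 30 = -30 deg
  cos(-30 deg) = 0.8660, sin(-30 deg) = -0.5000
  joint[2] = (3.2000, -5.5426) + 11.4 * (0.8660, -0.5000) = (3.2000 + 9.8727, -5.5426 + -5.7000) = (13.0727, -11.2426)
link 2: phi[2] = -60 + 30 + 115 = 85 deg
  cos(85 deg) = 0.0872, sin(85 deg) = 0.9962
  joint[3] = (13.0727, -11.2426) + 5.1 * (0.0872, 0.9962) = (13.0727 + 0.4445, -11.2426 + 5.0806) = (13.5172, -6.1620)
link 3: phi[3] = -60 + 30 + 115 + 45 = 130 deg
  cos(130 deg) = -0.6428, sin(130 deg) = 0.7660
  joint[4] = (13.5172, -6.1620) + 10.3 * (-0.6428, 0.7660) = (13.5172 + -6.6207, -6.1620 + 7.8903) = (6.8965, 1.7283)
End effector: (6.8965, 1.7283)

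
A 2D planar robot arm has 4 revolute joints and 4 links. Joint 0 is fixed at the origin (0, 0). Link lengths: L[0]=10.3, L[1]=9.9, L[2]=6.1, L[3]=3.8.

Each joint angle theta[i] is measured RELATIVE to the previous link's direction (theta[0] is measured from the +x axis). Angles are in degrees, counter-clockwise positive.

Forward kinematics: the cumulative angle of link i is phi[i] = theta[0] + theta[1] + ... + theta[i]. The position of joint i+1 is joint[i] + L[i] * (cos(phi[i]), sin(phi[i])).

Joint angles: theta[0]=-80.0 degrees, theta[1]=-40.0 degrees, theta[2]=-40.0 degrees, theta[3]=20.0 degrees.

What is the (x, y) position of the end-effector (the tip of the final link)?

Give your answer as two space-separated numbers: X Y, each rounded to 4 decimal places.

joint[0] = (0.0000, 0.0000)  (base)
link 0: phi[0] = -80 = -80 deg
  cos(-80 deg) = 0.1736, sin(-80 deg) = -0.9848
  joint[1] = (0.0000, 0.0000) + 10.3 * (0.1736, -0.9848) = (0.0000 + 1.7886, 0.0000 + -10.1435) = (1.7886, -10.1435)
link 1: phi[1] = -80 + -40 = -120 deg
  cos(-120 deg) = -0.5000, sin(-120 deg) = -0.8660
  joint[2] = (1.7886, -10.1435) + 9.9 * (-0.5000, -0.8660) = (1.7886 + -4.9500, -10.1435 + -8.5737) = (-3.1614, -18.7172)
link 2: phi[2] = -80 + -40 + -40 = -160 deg
  cos(-160 deg) = -0.9397, sin(-160 deg) = -0.3420
  joint[3] = (-3.1614, -18.7172) + 6.1 * (-0.9397, -0.3420) = (-3.1614 + -5.7321, -18.7172 + -2.0863) = (-8.8935, -20.8035)
link 3: phi[3] = -80 + -40 + -40 + 20 = -140 deg
  cos(-140 deg) = -0.7660, sin(-140 deg) = -0.6428
  joint[4] = (-8.8935, -20.8035) + 3.8 * (-0.7660, -0.6428) = (-8.8935 + -2.9110, -20.8035 + -2.4426) = (-11.8045, -23.2461)
End effector: (-11.8045, -23.2461)

Answer: -11.8045 -23.2461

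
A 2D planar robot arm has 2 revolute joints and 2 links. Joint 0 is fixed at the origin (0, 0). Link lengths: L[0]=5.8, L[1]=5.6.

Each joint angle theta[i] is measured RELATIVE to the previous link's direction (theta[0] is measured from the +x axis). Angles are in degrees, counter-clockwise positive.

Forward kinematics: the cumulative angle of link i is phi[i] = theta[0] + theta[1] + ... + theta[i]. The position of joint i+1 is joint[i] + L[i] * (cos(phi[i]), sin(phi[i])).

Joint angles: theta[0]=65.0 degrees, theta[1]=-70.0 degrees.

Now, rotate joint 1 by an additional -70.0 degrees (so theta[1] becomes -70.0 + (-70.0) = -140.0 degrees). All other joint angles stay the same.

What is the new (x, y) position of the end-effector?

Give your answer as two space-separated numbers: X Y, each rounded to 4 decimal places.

Answer: 3.9006 -0.1526

Derivation:
joint[0] = (0.0000, 0.0000)  (base)
link 0: phi[0] = 65 = 65 deg
  cos(65 deg) = 0.4226, sin(65 deg) = 0.9063
  joint[1] = (0.0000, 0.0000) + 5.8 * (0.4226, 0.9063) = (0.0000 + 2.4512, 0.0000 + 5.2566) = (2.4512, 5.2566)
link 1: phi[1] = 65 + -140 = -75 deg
  cos(-75 deg) = 0.2588, sin(-75 deg) = -0.9659
  joint[2] = (2.4512, 5.2566) + 5.6 * (0.2588, -0.9659) = (2.4512 + 1.4494, 5.2566 + -5.4092) = (3.9006, -0.1526)
End effector: (3.9006, -0.1526)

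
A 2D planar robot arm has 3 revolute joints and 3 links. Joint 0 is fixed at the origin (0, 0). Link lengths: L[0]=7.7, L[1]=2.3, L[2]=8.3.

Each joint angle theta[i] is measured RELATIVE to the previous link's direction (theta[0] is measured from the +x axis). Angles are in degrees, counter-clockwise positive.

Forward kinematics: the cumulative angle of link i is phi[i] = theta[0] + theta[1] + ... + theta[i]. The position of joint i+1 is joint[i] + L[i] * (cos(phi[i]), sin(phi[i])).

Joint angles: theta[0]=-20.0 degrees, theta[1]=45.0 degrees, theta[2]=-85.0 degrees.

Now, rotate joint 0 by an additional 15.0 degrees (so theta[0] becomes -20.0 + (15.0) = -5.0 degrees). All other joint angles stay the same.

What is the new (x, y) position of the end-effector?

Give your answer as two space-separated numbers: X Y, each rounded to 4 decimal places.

Answer: 15.3016 -5.0617

Derivation:
joint[0] = (0.0000, 0.0000)  (base)
link 0: phi[0] = -5 = -5 deg
  cos(-5 deg) = 0.9962, sin(-5 deg) = -0.0872
  joint[1] = (0.0000, 0.0000) + 7.7 * (0.9962, -0.0872) = (0.0000 + 7.6707, 0.0000 + -0.6711) = (7.6707, -0.6711)
link 1: phi[1] = -5 + 45 = 40 deg
  cos(40 deg) = 0.7660, sin(40 deg) = 0.6428
  joint[2] = (7.6707, -0.6711) + 2.3 * (0.7660, 0.6428) = (7.6707 + 1.7619, -0.6711 + 1.4784) = (9.4326, 0.8073)
link 2: phi[2] = -5 + 45 + -85 = -45 deg
  cos(-45 deg) = 0.7071, sin(-45 deg) = -0.7071
  joint[3] = (9.4326, 0.8073) + 8.3 * (0.7071, -0.7071) = (9.4326 + 5.8690, 0.8073 + -5.8690) = (15.3016, -5.0617)
End effector: (15.3016, -5.0617)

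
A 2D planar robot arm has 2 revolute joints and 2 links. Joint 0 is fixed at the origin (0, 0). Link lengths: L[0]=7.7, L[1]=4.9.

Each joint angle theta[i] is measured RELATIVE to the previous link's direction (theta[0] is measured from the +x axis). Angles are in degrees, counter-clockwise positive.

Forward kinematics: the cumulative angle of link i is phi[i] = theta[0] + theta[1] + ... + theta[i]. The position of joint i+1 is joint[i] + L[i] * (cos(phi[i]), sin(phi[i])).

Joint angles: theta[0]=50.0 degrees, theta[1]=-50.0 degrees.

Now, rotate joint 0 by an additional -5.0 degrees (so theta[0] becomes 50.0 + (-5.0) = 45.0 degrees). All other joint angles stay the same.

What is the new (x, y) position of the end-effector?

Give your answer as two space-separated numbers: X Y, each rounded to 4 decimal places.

joint[0] = (0.0000, 0.0000)  (base)
link 0: phi[0] = 45 = 45 deg
  cos(45 deg) = 0.7071, sin(45 deg) = 0.7071
  joint[1] = (0.0000, 0.0000) + 7.7 * (0.7071, 0.7071) = (0.0000 + 5.4447, 0.0000 + 5.4447) = (5.4447, 5.4447)
link 1: phi[1] = 45 + -50 = -5 deg
  cos(-5 deg) = 0.9962, sin(-5 deg) = -0.0872
  joint[2] = (5.4447, 5.4447) + 4.9 * (0.9962, -0.0872) = (5.4447 + 4.8814, 5.4447 + -0.4271) = (10.3261, 5.0177)
End effector: (10.3261, 5.0177)

Answer: 10.3261 5.0177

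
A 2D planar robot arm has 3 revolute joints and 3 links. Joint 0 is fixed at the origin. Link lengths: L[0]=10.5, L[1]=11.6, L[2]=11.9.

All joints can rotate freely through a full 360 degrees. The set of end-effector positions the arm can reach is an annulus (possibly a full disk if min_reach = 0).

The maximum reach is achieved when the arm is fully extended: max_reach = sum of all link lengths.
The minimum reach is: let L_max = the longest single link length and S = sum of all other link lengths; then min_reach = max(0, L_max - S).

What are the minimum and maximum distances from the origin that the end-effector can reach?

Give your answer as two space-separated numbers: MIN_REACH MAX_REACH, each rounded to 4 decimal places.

Link lengths: [10.5, 11.6, 11.9]
max_reach = 10.5 + 11.6 + 11.9 = 34
L_max = max([10.5, 11.6, 11.9]) = 11.9
S (sum of others) = 34 - 11.9 = 22.1
min_reach = max(0, 11.9 - 22.1) = max(0, -10.2) = 0

Answer: 0.0000 34.0000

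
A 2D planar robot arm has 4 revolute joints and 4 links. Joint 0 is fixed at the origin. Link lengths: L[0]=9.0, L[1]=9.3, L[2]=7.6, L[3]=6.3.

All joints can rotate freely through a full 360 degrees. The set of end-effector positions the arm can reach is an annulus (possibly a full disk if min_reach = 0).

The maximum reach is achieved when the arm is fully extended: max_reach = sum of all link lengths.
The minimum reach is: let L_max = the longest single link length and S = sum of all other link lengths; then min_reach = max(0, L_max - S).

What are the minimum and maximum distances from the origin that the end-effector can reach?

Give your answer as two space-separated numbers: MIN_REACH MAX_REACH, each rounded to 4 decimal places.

Link lengths: [9.0, 9.3, 7.6, 6.3]
max_reach = 9 + 9.3 + 7.6 + 6.3 = 32.2
L_max = max([9.0, 9.3, 7.6, 6.3]) = 9.3
S (sum of others) = 32.2 - 9.3 = 22.9
min_reach = max(0, 9.3 - 22.9) = max(0, -13.6) = 0

Answer: 0.0000 32.2000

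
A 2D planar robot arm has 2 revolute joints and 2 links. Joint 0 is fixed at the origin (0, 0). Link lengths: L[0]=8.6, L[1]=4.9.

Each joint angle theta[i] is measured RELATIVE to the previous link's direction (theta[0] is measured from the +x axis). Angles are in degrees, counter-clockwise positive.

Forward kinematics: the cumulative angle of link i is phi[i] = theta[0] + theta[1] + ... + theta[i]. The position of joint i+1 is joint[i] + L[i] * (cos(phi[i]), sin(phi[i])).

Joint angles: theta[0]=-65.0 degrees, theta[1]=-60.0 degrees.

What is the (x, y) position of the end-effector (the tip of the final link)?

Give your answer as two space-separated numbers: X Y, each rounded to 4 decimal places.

joint[0] = (0.0000, 0.0000)  (base)
link 0: phi[0] = -65 = -65 deg
  cos(-65 deg) = 0.4226, sin(-65 deg) = -0.9063
  joint[1] = (0.0000, 0.0000) + 8.6 * (0.4226, -0.9063) = (0.0000 + 3.6345, 0.0000 + -7.7942) = (3.6345, -7.7942)
link 1: phi[1] = -65 + -60 = -125 deg
  cos(-125 deg) = -0.5736, sin(-125 deg) = -0.8192
  joint[2] = (3.6345, -7.7942) + 4.9 * (-0.5736, -0.8192) = (3.6345 + -2.8105, -7.7942 + -4.0138) = (0.8240, -11.8081)
End effector: (0.8240, -11.8081)

Answer: 0.8240 -11.8081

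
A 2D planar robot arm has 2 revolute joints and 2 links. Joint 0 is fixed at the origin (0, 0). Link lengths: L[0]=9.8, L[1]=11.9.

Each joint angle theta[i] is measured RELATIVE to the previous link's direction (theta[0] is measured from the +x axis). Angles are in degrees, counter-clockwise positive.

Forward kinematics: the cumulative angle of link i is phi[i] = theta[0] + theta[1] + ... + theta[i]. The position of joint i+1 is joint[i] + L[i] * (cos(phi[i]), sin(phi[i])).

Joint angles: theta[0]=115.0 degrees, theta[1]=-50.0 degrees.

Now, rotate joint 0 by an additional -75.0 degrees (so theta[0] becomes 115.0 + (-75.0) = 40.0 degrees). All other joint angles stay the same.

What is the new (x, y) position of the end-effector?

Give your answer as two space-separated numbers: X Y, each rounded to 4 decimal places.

joint[0] = (0.0000, 0.0000)  (base)
link 0: phi[0] = 40 = 40 deg
  cos(40 deg) = 0.7660, sin(40 deg) = 0.6428
  joint[1] = (0.0000, 0.0000) + 9.8 * (0.7660, 0.6428) = (0.0000 + 7.5072, 0.0000 + 6.2993) = (7.5072, 6.2993)
link 1: phi[1] = 40 + -50 = -10 deg
  cos(-10 deg) = 0.9848, sin(-10 deg) = -0.1736
  joint[2] = (7.5072, 6.2993) + 11.9 * (0.9848, -0.1736) = (7.5072 + 11.7192, 6.2993 + -2.0664) = (19.2264, 4.2329)
End effector: (19.2264, 4.2329)

Answer: 19.2264 4.2329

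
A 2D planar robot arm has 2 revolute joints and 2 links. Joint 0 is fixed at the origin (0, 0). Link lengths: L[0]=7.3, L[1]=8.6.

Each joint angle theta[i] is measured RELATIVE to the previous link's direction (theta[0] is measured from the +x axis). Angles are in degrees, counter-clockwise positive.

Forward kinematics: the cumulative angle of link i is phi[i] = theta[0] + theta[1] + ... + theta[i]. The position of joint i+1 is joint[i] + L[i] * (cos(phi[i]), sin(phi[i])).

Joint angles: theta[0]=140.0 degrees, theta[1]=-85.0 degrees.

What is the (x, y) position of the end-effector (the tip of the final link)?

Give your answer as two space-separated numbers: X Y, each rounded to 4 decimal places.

Answer: -0.6594 11.7371

Derivation:
joint[0] = (0.0000, 0.0000)  (base)
link 0: phi[0] = 140 = 140 deg
  cos(140 deg) = -0.7660, sin(140 deg) = 0.6428
  joint[1] = (0.0000, 0.0000) + 7.3 * (-0.7660, 0.6428) = (0.0000 + -5.5921, 0.0000 + 4.6923) = (-5.5921, 4.6923)
link 1: phi[1] = 140 + -85 = 55 deg
  cos(55 deg) = 0.5736, sin(55 deg) = 0.8192
  joint[2] = (-5.5921, 4.6923) + 8.6 * (0.5736, 0.8192) = (-5.5921 + 4.9328, 4.6923 + 7.0447) = (-0.6594, 11.7371)
End effector: (-0.6594, 11.7371)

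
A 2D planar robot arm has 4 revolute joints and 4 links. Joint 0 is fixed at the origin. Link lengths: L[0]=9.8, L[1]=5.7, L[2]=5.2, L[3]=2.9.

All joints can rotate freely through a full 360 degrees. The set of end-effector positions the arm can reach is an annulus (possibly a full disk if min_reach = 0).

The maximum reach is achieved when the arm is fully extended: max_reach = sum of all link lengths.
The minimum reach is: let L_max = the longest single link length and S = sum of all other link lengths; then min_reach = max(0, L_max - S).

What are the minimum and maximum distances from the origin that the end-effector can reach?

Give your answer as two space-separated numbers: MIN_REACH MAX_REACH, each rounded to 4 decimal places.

Link lengths: [9.8, 5.7, 5.2, 2.9]
max_reach = 9.8 + 5.7 + 5.2 + 2.9 = 23.6
L_max = max([9.8, 5.7, 5.2, 2.9]) = 9.8
S (sum of others) = 23.6 - 9.8 = 13.8
min_reach = max(0, 9.8 - 13.8) = max(0, -4) = 0

Answer: 0.0000 23.6000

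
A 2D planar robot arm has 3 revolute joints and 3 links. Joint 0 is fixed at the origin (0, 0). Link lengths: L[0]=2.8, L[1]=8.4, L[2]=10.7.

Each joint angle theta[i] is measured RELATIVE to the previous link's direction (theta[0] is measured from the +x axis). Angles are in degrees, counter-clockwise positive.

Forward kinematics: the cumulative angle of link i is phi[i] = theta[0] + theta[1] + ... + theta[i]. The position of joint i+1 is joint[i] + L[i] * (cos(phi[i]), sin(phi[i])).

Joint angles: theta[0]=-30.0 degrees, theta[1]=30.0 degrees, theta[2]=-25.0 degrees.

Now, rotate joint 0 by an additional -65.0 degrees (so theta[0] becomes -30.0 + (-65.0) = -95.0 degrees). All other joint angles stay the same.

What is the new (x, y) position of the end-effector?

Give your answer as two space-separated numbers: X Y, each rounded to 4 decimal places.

Answer: 3.3060 -21.1023

Derivation:
joint[0] = (0.0000, 0.0000)  (base)
link 0: phi[0] = -95 = -95 deg
  cos(-95 deg) = -0.0872, sin(-95 deg) = -0.9962
  joint[1] = (0.0000, 0.0000) + 2.8 * (-0.0872, -0.9962) = (0.0000 + -0.2440, 0.0000 + -2.7893) = (-0.2440, -2.7893)
link 1: phi[1] = -95 + 30 = -65 deg
  cos(-65 deg) = 0.4226, sin(-65 deg) = -0.9063
  joint[2] = (-0.2440, -2.7893) + 8.4 * (0.4226, -0.9063) = (-0.2440 + 3.5500, -2.7893 + -7.6130) = (3.3060, -10.4023)
link 2: phi[2] = -95 + 30 + -25 = -90 deg
  cos(-90 deg) = 0.0000, sin(-90 deg) = -1.0000
  joint[3] = (3.3060, -10.4023) + 10.7 * (0.0000, -1.0000) = (3.3060 + 0.0000, -10.4023 + -10.7000) = (3.3060, -21.1023)
End effector: (3.3060, -21.1023)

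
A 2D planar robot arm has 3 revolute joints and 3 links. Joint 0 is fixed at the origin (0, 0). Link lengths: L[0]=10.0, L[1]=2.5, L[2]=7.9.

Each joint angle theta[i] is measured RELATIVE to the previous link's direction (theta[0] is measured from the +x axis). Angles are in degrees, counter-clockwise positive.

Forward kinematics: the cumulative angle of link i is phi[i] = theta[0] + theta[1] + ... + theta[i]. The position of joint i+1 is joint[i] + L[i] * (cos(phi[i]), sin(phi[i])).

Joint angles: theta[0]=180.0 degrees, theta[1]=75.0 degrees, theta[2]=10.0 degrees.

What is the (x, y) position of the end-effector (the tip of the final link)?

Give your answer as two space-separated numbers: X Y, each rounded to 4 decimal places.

joint[0] = (0.0000, 0.0000)  (base)
link 0: phi[0] = 180 = 180 deg
  cos(180 deg) = -1.0000, sin(180 deg) = 0.0000
  joint[1] = (0.0000, 0.0000) + 10 * (-1.0000, 0.0000) = (0.0000 + -10.0000, 0.0000 + 0.0000) = (-10.0000, 0.0000)
link 1: phi[1] = 180 + 75 = 255 deg
  cos(255 deg) = -0.2588, sin(255 deg) = -0.9659
  joint[2] = (-10.0000, 0.0000) + 2.5 * (-0.2588, -0.9659) = (-10.0000 + -0.6470, 0.0000 + -2.4148) = (-10.6470, -2.4148)
link 2: phi[2] = 180 + 75 + 10 = 265 deg
  cos(265 deg) = -0.0872, sin(265 deg) = -0.9962
  joint[3] = (-10.6470, -2.4148) + 7.9 * (-0.0872, -0.9962) = (-10.6470 + -0.6885, -2.4148 + -7.8699) = (-11.3356, -10.2848)
End effector: (-11.3356, -10.2848)

Answer: -11.3356 -10.2848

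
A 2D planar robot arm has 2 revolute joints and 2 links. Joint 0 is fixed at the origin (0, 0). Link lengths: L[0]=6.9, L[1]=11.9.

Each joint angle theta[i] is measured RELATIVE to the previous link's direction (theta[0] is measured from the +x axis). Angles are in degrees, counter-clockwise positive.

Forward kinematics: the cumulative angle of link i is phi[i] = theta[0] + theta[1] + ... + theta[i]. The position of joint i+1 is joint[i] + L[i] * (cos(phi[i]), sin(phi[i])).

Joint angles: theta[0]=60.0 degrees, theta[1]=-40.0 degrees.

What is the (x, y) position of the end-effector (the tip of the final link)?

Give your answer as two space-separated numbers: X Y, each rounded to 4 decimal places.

joint[0] = (0.0000, 0.0000)  (base)
link 0: phi[0] = 60 = 60 deg
  cos(60 deg) = 0.5000, sin(60 deg) = 0.8660
  joint[1] = (0.0000, 0.0000) + 6.9 * (0.5000, 0.8660) = (0.0000 + 3.4500, 0.0000 + 5.9756) = (3.4500, 5.9756)
link 1: phi[1] = 60 + -40 = 20 deg
  cos(20 deg) = 0.9397, sin(20 deg) = 0.3420
  joint[2] = (3.4500, 5.9756) + 11.9 * (0.9397, 0.3420) = (3.4500 + 11.1823, 5.9756 + 4.0700) = (14.6323, 10.0456)
End effector: (14.6323, 10.0456)

Answer: 14.6323 10.0456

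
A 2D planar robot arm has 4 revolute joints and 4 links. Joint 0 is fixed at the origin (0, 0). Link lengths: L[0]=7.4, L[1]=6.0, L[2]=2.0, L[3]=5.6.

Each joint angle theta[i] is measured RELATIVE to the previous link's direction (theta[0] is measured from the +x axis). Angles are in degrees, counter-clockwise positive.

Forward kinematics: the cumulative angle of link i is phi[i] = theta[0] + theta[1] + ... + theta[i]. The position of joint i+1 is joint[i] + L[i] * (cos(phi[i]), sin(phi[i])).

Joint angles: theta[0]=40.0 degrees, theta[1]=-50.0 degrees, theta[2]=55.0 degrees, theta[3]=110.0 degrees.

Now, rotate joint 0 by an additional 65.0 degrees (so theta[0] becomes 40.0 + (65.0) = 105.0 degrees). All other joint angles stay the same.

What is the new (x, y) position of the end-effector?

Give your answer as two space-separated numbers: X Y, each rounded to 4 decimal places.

Answer: -3.4477 10.3425

Derivation:
joint[0] = (0.0000, 0.0000)  (base)
link 0: phi[0] = 105 = 105 deg
  cos(105 deg) = -0.2588, sin(105 deg) = 0.9659
  joint[1] = (0.0000, 0.0000) + 7.4 * (-0.2588, 0.9659) = (0.0000 + -1.9153, 0.0000 + 7.1479) = (-1.9153, 7.1479)
link 1: phi[1] = 105 + -50 = 55 deg
  cos(55 deg) = 0.5736, sin(55 deg) = 0.8192
  joint[2] = (-1.9153, 7.1479) + 6 * (0.5736, 0.8192) = (-1.9153 + 3.4415, 7.1479 + 4.9149) = (1.5262, 12.0628)
link 2: phi[2] = 105 + -50 + 55 = 110 deg
  cos(110 deg) = -0.3420, sin(110 deg) = 0.9397
  joint[3] = (1.5262, 12.0628) + 2 * (-0.3420, 0.9397) = (1.5262 + -0.6840, 12.0628 + 1.8794) = (0.8422, 13.9421)
link 3: phi[3] = 105 + -50 + 55 + 110 = 220 deg
  cos(220 deg) = -0.7660, sin(220 deg) = -0.6428
  joint[4] = (0.8422, 13.9421) + 5.6 * (-0.7660, -0.6428) = (0.8422 + -4.2898, 13.9421 + -3.5996) = (-3.4477, 10.3425)
End effector: (-3.4477, 10.3425)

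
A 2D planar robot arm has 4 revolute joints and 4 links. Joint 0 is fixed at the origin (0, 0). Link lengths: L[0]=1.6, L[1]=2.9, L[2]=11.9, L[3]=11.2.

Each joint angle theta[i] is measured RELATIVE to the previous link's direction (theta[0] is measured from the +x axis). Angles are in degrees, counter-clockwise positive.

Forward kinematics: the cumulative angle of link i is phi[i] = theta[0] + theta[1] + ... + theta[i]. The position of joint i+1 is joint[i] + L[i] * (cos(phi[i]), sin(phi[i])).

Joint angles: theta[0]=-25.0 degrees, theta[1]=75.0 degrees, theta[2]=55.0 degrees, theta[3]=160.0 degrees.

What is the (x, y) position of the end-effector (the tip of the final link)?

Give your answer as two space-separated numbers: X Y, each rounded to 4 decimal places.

Answer: -0.7419 1.8825

Derivation:
joint[0] = (0.0000, 0.0000)  (base)
link 0: phi[0] = -25 = -25 deg
  cos(-25 deg) = 0.9063, sin(-25 deg) = -0.4226
  joint[1] = (0.0000, 0.0000) + 1.6 * (0.9063, -0.4226) = (0.0000 + 1.4501, 0.0000 + -0.6762) = (1.4501, -0.6762)
link 1: phi[1] = -25 + 75 = 50 deg
  cos(50 deg) = 0.6428, sin(50 deg) = 0.7660
  joint[2] = (1.4501, -0.6762) + 2.9 * (0.6428, 0.7660) = (1.4501 + 1.8641, -0.6762 + 2.2215) = (3.3142, 1.5453)
link 2: phi[2] = -25 + 75 + 55 = 105 deg
  cos(105 deg) = -0.2588, sin(105 deg) = 0.9659
  joint[3] = (3.3142, 1.5453) + 11.9 * (-0.2588, 0.9659) = (3.3142 + -3.0799, 1.5453 + 11.4945) = (0.2342, 13.0399)
link 3: phi[3] = -25 + 75 + 55 + 160 = 265 deg
  cos(265 deg) = -0.0872, sin(265 deg) = -0.9962
  joint[4] = (0.2342, 13.0399) + 11.2 * (-0.0872, -0.9962) = (0.2342 + -0.9761, 13.0399 + -11.1574) = (-0.7419, 1.8825)
End effector: (-0.7419, 1.8825)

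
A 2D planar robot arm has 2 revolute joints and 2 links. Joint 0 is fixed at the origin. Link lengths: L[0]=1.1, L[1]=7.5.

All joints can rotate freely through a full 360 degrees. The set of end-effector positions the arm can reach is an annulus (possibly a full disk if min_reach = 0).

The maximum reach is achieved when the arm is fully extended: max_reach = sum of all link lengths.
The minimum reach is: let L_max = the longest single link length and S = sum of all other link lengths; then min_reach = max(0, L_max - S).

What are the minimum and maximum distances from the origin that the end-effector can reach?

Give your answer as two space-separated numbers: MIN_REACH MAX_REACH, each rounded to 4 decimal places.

Link lengths: [1.1, 7.5]
max_reach = 1.1 + 7.5 = 8.6
L_max = max([1.1, 7.5]) = 7.5
S (sum of others) = 8.6 - 7.5 = 1.1
min_reach = max(0, 7.5 - 1.1) = max(0, 6.4) = 6.4

Answer: 6.4000 8.6000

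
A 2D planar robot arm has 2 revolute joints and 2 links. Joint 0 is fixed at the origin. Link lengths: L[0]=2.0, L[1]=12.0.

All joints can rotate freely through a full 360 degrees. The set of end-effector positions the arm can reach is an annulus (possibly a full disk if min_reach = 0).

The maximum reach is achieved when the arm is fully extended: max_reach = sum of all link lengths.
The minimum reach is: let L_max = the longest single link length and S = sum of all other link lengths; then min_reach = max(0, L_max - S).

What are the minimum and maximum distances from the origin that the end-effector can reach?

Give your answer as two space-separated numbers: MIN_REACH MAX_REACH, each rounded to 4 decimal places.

Link lengths: [2.0, 12.0]
max_reach = 2 + 12 = 14
L_max = max([2.0, 12.0]) = 12
S (sum of others) = 14 - 12 = 2
min_reach = max(0, 12 - 2) = max(0, 10) = 10

Answer: 10.0000 14.0000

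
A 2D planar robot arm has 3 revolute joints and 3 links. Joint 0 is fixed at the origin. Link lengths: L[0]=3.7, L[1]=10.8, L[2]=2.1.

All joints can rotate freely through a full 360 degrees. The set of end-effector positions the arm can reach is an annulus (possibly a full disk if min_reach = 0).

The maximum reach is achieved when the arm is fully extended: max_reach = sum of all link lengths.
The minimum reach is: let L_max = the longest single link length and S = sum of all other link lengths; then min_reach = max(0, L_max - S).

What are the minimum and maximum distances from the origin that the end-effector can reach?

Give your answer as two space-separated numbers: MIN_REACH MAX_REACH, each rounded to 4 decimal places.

Answer: 5.0000 16.6000

Derivation:
Link lengths: [3.7, 10.8, 2.1]
max_reach = 3.7 + 10.8 + 2.1 = 16.6
L_max = max([3.7, 10.8, 2.1]) = 10.8
S (sum of others) = 16.6 - 10.8 = 5.8
min_reach = max(0, 10.8 - 5.8) = max(0, 5) = 5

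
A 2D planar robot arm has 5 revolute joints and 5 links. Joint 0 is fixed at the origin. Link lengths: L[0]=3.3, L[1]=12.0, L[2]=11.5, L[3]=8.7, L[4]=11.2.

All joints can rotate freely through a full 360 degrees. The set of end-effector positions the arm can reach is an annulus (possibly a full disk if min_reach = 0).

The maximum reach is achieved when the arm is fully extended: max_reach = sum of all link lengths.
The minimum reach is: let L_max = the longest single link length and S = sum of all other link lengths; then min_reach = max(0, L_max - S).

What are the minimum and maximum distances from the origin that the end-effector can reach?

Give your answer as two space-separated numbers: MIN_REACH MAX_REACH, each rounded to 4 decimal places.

Answer: 0.0000 46.7000

Derivation:
Link lengths: [3.3, 12.0, 11.5, 8.7, 11.2]
max_reach = 3.3 + 12 + 11.5 + 8.7 + 11.2 = 46.7
L_max = max([3.3, 12.0, 11.5, 8.7, 11.2]) = 12
S (sum of others) = 46.7 - 12 = 34.7
min_reach = max(0, 12 - 34.7) = max(0, -22.7) = 0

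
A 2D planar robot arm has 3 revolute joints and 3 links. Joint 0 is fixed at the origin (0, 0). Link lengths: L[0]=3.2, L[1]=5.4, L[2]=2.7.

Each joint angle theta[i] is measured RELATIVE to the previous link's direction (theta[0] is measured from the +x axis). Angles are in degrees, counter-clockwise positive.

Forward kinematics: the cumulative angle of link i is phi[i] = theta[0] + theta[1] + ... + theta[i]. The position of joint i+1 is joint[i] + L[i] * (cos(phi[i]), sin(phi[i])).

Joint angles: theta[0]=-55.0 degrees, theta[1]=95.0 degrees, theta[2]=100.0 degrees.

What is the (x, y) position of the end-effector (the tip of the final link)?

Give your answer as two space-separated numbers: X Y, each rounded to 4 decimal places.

Answer: 3.9038 2.5853

Derivation:
joint[0] = (0.0000, 0.0000)  (base)
link 0: phi[0] = -55 = -55 deg
  cos(-55 deg) = 0.5736, sin(-55 deg) = -0.8192
  joint[1] = (0.0000, 0.0000) + 3.2 * (0.5736, -0.8192) = (0.0000 + 1.8354, 0.0000 + -2.6213) = (1.8354, -2.6213)
link 1: phi[1] = -55 + 95 = 40 deg
  cos(40 deg) = 0.7660, sin(40 deg) = 0.6428
  joint[2] = (1.8354, -2.6213) + 5.4 * (0.7660, 0.6428) = (1.8354 + 4.1366, -2.6213 + 3.4711) = (5.9721, 0.8498)
link 2: phi[2] = -55 + 95 + 100 = 140 deg
  cos(140 deg) = -0.7660, sin(140 deg) = 0.6428
  joint[3] = (5.9721, 0.8498) + 2.7 * (-0.7660, 0.6428) = (5.9721 + -2.0683, 0.8498 + 1.7355) = (3.9038, 2.5853)
End effector: (3.9038, 2.5853)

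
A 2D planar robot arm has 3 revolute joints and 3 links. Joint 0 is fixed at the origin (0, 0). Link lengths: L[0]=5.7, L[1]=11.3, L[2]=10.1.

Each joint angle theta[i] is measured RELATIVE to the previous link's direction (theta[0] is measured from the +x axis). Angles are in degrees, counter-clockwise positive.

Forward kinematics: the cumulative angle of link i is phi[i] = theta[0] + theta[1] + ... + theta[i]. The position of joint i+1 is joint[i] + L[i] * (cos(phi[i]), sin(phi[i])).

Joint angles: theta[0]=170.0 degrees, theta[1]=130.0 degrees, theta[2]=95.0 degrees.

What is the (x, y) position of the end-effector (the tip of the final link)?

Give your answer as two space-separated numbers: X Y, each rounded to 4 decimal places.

joint[0] = (0.0000, 0.0000)  (base)
link 0: phi[0] = 170 = 170 deg
  cos(170 deg) = -0.9848, sin(170 deg) = 0.1736
  joint[1] = (0.0000, 0.0000) + 5.7 * (-0.9848, 0.1736) = (0.0000 + -5.6134, 0.0000 + 0.9898) = (-5.6134, 0.9898)
link 1: phi[1] = 170 + 130 = 300 deg
  cos(300 deg) = 0.5000, sin(300 deg) = -0.8660
  joint[2] = (-5.6134, 0.9898) + 11.3 * (0.5000, -0.8660) = (-5.6134 + 5.6500, 0.9898 + -9.7861) = (0.0366, -8.7963)
link 2: phi[2] = 170 + 130 + 95 = 395 deg
  cos(395 deg) = 0.8192, sin(395 deg) = 0.5736
  joint[3] = (0.0366, -8.7963) + 10.1 * (0.8192, 0.5736) = (0.0366 + 8.2734, -8.7963 + 5.7931) = (8.3100, -3.0032)
End effector: (8.3100, -3.0032)

Answer: 8.3100 -3.0032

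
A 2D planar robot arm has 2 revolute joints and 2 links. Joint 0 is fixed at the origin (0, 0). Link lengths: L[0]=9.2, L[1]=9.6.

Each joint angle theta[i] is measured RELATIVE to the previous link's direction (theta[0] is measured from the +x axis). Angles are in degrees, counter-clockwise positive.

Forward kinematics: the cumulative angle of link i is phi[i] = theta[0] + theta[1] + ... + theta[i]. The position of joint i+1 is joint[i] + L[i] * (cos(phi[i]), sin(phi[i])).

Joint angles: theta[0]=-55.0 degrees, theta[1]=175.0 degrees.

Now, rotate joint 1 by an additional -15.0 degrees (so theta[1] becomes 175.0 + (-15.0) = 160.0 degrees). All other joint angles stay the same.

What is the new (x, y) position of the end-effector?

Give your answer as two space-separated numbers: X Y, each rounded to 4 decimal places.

joint[0] = (0.0000, 0.0000)  (base)
link 0: phi[0] = -55 = -55 deg
  cos(-55 deg) = 0.5736, sin(-55 deg) = -0.8192
  joint[1] = (0.0000, 0.0000) + 9.2 * (0.5736, -0.8192) = (0.0000 + 5.2769, 0.0000 + -7.5362) = (5.2769, -7.5362)
link 1: phi[1] = -55 + 160 = 105 deg
  cos(105 deg) = -0.2588, sin(105 deg) = 0.9659
  joint[2] = (5.2769, -7.5362) + 9.6 * (-0.2588, 0.9659) = (5.2769 + -2.4847, -7.5362 + 9.2729) = (2.7922, 1.7367)
End effector: (2.7922, 1.7367)

Answer: 2.7922 1.7367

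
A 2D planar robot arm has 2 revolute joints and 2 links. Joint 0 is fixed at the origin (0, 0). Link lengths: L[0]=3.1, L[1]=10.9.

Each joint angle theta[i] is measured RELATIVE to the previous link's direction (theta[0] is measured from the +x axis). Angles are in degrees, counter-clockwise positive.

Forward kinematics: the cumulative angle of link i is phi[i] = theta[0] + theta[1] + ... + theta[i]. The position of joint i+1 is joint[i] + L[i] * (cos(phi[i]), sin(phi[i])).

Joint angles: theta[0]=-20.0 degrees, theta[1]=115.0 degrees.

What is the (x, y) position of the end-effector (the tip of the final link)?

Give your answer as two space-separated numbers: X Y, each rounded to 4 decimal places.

joint[0] = (0.0000, 0.0000)  (base)
link 0: phi[0] = -20 = -20 deg
  cos(-20 deg) = 0.9397, sin(-20 deg) = -0.3420
  joint[1] = (0.0000, 0.0000) + 3.1 * (0.9397, -0.3420) = (0.0000 + 2.9130, 0.0000 + -1.0603) = (2.9130, -1.0603)
link 1: phi[1] = -20 + 115 = 95 deg
  cos(95 deg) = -0.0872, sin(95 deg) = 0.9962
  joint[2] = (2.9130, -1.0603) + 10.9 * (-0.0872, 0.9962) = (2.9130 + -0.9500, -1.0603 + 10.8585) = (1.9630, 9.7983)
End effector: (1.9630, 9.7983)

Answer: 1.9630 9.7983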